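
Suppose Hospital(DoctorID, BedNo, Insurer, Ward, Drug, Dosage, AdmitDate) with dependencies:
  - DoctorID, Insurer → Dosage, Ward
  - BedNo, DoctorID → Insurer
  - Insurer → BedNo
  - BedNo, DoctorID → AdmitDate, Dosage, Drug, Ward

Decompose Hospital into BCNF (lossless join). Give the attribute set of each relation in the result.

Candidate keys of the original relation: {BedNo, DoctorID}, {DoctorID, Insurer}.
{AdmitDate, BedNo, DoctorID, Dosage, Drug, Insurer, Ward}: {Insurer} determines {BedNo, Insurer} here but is not a superkey — split on Insurer → BedNo, giving {BedNo, Insurer} and {AdmitDate, DoctorID, Dosage, Drug, Insurer, Ward}.
{BedNo, Insurer}: every determinant is a superkey — BCNF.
{AdmitDate, DoctorID, Dosage, Drug, Insurer, Ward}: every determinant is a superkey — BCNF.

{AdmitDate, DoctorID, Dosage, Drug, Insurer, Ward}; {BedNo, Insurer}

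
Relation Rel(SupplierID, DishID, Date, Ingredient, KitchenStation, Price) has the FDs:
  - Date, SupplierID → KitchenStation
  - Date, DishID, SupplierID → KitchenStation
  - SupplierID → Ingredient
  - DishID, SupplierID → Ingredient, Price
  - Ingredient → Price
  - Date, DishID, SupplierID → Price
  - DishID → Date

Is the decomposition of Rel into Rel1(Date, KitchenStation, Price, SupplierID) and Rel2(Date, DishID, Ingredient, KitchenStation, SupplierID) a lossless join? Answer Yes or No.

Yes

Rel1 ∩ Rel2 = {Date, KitchenStation, SupplierID}; its closure under F is {Date, Ingredient, KitchenStation, Price, SupplierID}.
Rel1 is contained in that closure, so Rel1 ∩ Rel2 → Rel1 holds and the join is lossless.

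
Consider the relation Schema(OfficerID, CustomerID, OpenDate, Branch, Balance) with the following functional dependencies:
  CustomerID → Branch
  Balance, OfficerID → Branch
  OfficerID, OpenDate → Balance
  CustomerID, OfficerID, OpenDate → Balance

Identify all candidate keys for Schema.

Attributes never on any right-hand side: {CustomerID, OfficerID, OpenDate} — every candidate key must contain all of them.
{CustomerID, OfficerID, OpenDate} is a candidate key since {CustomerID, OfficerID, OpenDate}⁺ = {Balance, Branch, CustomerID, OfficerID, OpenDate} covers every attribute.
No other minimal set has full closure, so this is the only candidate key.

{CustomerID, OfficerID, OpenDate}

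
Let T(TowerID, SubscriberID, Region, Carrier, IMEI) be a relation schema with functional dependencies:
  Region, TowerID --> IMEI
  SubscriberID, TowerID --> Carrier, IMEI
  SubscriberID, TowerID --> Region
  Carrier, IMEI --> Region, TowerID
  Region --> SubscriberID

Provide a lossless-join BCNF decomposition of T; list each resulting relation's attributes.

{Carrier, IMEI, Region, TowerID}; {Region, SubscriberID}

Candidate keys of the original relation: {Carrier, IMEI}, {Region, TowerID}, {SubscriberID, TowerID}.
In {Carrier, IMEI, Region, SubscriberID, TowerID}, {Region} is not a superkey ({Region}⁺ restricted to this set is {Region, SubscriberID}), so split on Region --> SubscriberID into {Region, SubscriberID} and {Carrier, IMEI, Region, TowerID}.
{Region, SubscriberID} is in BCNF.
{Carrier, IMEI, Region, TowerID} is in BCNF.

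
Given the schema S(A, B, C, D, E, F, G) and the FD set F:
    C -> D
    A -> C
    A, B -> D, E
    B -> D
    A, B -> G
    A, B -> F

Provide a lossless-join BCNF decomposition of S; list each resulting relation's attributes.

Candidate key of the original relation: {A, B}.
Within {A, B, C, D, E, F, G}: {C}⁺ ∩ {A, B, C, D, E, F, G} = {C, D}, not the whole set, so C -> D violates BCNF; decompose into {C, D} and {A, B, C, E, F, G}.
{C, D} is in BCNF.
Within {A, B, C, E, F, G}: {A}⁺ ∩ {A, B, C, E, F, G} = {A, C}, not the whole set, so A -> C violates BCNF; decompose into {A, C} and {A, B, E, F, G}.
{A, C} is in BCNF.
{A, B, E, F, G} is in BCNF.

{A, B, E, F, G}; {A, C}; {C, D}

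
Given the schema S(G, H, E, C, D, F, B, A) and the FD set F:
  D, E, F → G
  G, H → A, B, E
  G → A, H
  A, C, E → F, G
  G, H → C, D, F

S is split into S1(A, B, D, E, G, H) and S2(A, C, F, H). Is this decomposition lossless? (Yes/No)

S1 ∩ S2 = {A, H}; its closure under F is {A, H}.
S1 ⊄ {A, H} and S2 ⊄ {A, H}, so the split is lossy.

No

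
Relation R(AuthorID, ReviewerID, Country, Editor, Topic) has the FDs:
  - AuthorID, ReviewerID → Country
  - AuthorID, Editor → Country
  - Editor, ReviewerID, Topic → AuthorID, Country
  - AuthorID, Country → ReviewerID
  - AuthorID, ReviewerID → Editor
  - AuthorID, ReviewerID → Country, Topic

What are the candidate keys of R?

{AuthorID, Country}⁺ = {AuthorID, Country, Editor, ReviewerID, Topic} — all of the relation — so {AuthorID, Country} is a candidate key.
{AuthorID, Editor}⁺ = {AuthorID, Country, Editor, ReviewerID, Topic} — all of the relation — so {AuthorID, Editor} is a candidate key.
{AuthorID, ReviewerID}⁺ = {AuthorID, Country, Editor, ReviewerID, Topic} — all of the relation — so {AuthorID, ReviewerID} is a candidate key.
{Editor, ReviewerID, Topic}⁺ = {AuthorID, Country, Editor, ReviewerID, Topic} — all of the relation — so {Editor, ReviewerID, Topic} is a candidate key.
These are minimal and exhaustive — every other superkey contains one of them.

{AuthorID, Country}, {AuthorID, Editor}, {AuthorID, ReviewerID}, {Editor, ReviewerID, Topic}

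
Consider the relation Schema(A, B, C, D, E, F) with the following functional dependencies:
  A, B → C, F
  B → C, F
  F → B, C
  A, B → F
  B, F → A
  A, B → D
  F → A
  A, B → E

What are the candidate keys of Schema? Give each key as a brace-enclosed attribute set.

{B}⁺ = {A, B, C, D, E, F}, which is every attribute, so {B} is a candidate key.
{F}⁺ = {A, B, C, D, E, F}, which is every attribute, so {F} is a candidate key.
No proper subset of any of these is a key, and no other minimal superkey exists.

{B}, {F}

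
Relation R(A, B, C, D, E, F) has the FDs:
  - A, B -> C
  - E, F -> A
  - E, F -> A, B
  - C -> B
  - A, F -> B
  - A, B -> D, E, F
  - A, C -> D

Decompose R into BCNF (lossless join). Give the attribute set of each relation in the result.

{A, C, D, E, F}; {B, C}

Candidate keys of the original relation: {A, B}, {A, C}, {A, F}, {E, F}.
In {A, B, C, D, E, F}, {C} is not a superkey ({C}⁺ restricted to this set is {B, C}), so split on C -> B into {B, C} and {A, C, D, E, F}.
{B, C} has no BCNF violation.
{A, C, D, E, F} has no BCNF violation.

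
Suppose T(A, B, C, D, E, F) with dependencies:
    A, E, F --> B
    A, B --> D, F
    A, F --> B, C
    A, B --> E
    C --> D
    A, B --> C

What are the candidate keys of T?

No FD produces {A}, so it must be in every candidate key.
{A, B}⁺ = {A, B, C, D, E, F} — all of the relation — so {A, B} is a candidate key.
{A, F}⁺ = {A, B, C, D, E, F} — all of the relation — so {A, F} is a candidate key.
No proper subset of any of these is a key, and no other minimal superkey exists.

{A, B}, {A, F}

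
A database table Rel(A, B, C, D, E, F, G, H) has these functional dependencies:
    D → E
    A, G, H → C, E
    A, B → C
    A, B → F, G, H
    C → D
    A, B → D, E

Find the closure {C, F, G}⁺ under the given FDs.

{C, D, E, F, G}

Start with {C, F, G}.
C → D applies; add {D} → now {C, D, F, G}.
D → E applies; add {E} → now {C, D, E, F, G}.
No further FD applies.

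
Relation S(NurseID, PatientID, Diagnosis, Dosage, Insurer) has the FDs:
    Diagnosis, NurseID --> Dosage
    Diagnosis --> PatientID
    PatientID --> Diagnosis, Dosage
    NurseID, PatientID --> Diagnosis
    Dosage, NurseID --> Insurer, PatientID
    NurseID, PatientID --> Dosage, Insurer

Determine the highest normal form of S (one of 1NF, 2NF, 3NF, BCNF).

3NF

Candidate keys: {Diagnosis, NurseID}, {Dosage, NurseID}, {NurseID, PatientID}. Prime attributes: {Diagnosis, Dosage, NurseID, PatientID}.
Diagnosis --> PatientID breaks BCNF: {Diagnosis}⁺ = {Diagnosis, Dosage, PatientID}, so {Diagnosis} is not a superkey.
But every attribute on its right side ({PatientID}) is prime, and the same holds for every other non-superkey FD, so 3NF still holds.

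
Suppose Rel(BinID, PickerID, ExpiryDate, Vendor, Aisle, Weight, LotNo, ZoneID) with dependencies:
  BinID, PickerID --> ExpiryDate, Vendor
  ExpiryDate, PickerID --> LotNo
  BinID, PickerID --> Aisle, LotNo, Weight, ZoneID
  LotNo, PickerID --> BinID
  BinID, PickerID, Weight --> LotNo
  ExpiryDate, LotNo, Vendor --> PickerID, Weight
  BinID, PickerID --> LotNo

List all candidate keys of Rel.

{BinID, PickerID}⁺ = {Aisle, BinID, ExpiryDate, LotNo, PickerID, Vendor, Weight, ZoneID}, which is every attribute, so {BinID, PickerID} is a candidate key.
{ExpiryDate, PickerID}⁺ = {Aisle, BinID, ExpiryDate, LotNo, PickerID, Vendor, Weight, ZoneID}, which is every attribute, so {ExpiryDate, PickerID} is a candidate key.
{LotNo, PickerID}⁺ = {Aisle, BinID, ExpiryDate, LotNo, PickerID, Vendor, Weight, ZoneID}, which is every attribute, so {LotNo, PickerID} is a candidate key.
{ExpiryDate, LotNo, Vendor}⁺ = {Aisle, BinID, ExpiryDate, LotNo, PickerID, Vendor, Weight, ZoneID}, which is every attribute, so {ExpiryDate, LotNo, Vendor} is a candidate key.
Any other superkey properly contains one of these, so there are no further candidate keys.

{BinID, PickerID}, {ExpiryDate, LotNo, Vendor}, {ExpiryDate, PickerID}, {LotNo, PickerID}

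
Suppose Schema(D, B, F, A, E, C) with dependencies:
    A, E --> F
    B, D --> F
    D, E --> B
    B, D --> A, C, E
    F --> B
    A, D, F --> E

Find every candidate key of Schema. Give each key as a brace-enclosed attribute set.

{B, D}, {D, E}, {D, F}

{D} never appears on the right of any FD, so every key must include it.
{B, D}⁺ = {A, B, C, D, E, F}, which is every attribute, so {B, D} is a candidate key.
{D, E}⁺ = {A, B, C, D, E, F}, which is every attribute, so {D, E} is a candidate key.
{D, F}⁺ = {A, B, C, D, E, F}, which is every attribute, so {D, F} is a candidate key.
These are minimal and exhaustive — every other superkey contains one of them.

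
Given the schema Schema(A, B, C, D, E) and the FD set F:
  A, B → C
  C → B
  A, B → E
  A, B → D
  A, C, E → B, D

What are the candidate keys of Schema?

Attributes never on any right-hand side: {A} — every candidate key must contain it.
{A, B}⁺ = {A, B, C, D, E} — all of the relation — so {A, B} is a candidate key.
{A, C}⁺ = {A, B, C, D, E} — all of the relation — so {A, C} is a candidate key.
These are minimal and exhaustive — every other superkey contains one of them.

{A, B}, {A, C}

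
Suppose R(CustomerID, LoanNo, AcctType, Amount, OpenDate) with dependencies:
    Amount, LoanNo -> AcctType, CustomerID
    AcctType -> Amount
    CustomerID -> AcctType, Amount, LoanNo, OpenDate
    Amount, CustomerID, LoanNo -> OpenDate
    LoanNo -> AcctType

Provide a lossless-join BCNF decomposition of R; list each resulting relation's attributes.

Candidate keys of the original relation: {CustomerID}, {LoanNo}.
Within {AcctType, Amount, CustomerID, LoanNo, OpenDate}: {AcctType}⁺ ∩ {AcctType, Amount, CustomerID, LoanNo, OpenDate} = {AcctType, Amount}, not the whole set, so AcctType -> Amount violates BCNF; decompose into {AcctType, Amount} and {AcctType, CustomerID, LoanNo, OpenDate}.
{AcctType, Amount}: every determinant is a superkey — BCNF.
{AcctType, CustomerID, LoanNo, OpenDate}: every determinant is a superkey — BCNF.

{AcctType, Amount}; {AcctType, CustomerID, LoanNo, OpenDate}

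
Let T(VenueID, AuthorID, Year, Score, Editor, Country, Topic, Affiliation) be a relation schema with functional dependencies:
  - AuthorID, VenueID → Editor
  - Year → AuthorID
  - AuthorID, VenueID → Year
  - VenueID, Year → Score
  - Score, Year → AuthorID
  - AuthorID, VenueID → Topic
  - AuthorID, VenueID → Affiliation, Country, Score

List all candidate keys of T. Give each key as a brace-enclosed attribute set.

{AuthorID, VenueID}, {VenueID, Year}

No FD produces {VenueID}, so it must be in every candidate key.
Closure of {AuthorID, VenueID} is {Affiliation, AuthorID, Country, Editor, Score, Topic, VenueID, Year}, the whole schema; {AuthorID, VenueID} is a candidate key.
Closure of {VenueID, Year} is {Affiliation, AuthorID, Country, Editor, Score, Topic, VenueID, Year}, the whole schema; {VenueID, Year} is a candidate key.
These are minimal and exhaustive — every other superkey contains one of them.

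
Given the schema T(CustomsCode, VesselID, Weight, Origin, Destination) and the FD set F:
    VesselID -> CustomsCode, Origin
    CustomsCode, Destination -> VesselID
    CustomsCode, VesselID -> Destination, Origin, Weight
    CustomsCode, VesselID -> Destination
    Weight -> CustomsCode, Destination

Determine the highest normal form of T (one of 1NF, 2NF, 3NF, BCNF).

Candidate keys: {CustomsCode, Destination}, {VesselID}, {Weight}. Prime attributes: {CustomsCode, Destination, VesselID, Weight}.
Every FD has a superkey on the left, so the relation is in BCNF.

BCNF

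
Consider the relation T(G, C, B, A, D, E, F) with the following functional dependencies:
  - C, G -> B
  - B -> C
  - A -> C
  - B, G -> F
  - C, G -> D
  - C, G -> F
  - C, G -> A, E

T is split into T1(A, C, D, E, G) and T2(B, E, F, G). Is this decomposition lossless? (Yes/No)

No

The shared attributes are {E, G} and {E, G}⁺ = {E, G}.
Neither T1 nor T2 is contained in that closure, so the decomposition is lossy.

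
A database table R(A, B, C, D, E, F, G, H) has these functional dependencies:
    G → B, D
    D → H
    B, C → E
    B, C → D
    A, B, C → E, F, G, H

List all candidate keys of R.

{A, B, C}, {A, C, G}

{A, C} never appear on the right of any FD, so every key must include all of them.
{A, B, C}⁺ = {A, B, C, D, E, F, G, H}, which is every attribute, so {A, B, C} is a candidate key.
{A, C, G}⁺ = {A, B, C, D, E, F, G, H}, which is every attribute, so {A, C, G} is a candidate key.
Any other superkey properly contains one of these, so there are no further candidate keys.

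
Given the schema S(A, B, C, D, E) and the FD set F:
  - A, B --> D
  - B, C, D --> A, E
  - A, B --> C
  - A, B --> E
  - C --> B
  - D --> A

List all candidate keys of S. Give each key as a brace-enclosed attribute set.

Closure of {A, B} is {A, B, C, D, E}, the whole schema; {A, B} is a candidate key.
Closure of {A, C} is {A, B, C, D, E}, the whole schema; {A, C} is a candidate key.
Closure of {B, D} is {A, B, C, D, E}, the whole schema; {B, D} is a candidate key.
Closure of {C, D} is {A, B, C, D, E}, the whole schema; {C, D} is a candidate key.
Any other superkey properly contains one of these, so there are no further candidate keys.

{A, B}, {A, C}, {B, D}, {C, D}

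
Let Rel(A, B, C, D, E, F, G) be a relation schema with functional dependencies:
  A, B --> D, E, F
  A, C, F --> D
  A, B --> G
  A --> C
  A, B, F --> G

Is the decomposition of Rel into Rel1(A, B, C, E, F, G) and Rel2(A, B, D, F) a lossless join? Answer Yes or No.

Yes

Rel1 ∩ Rel2 = {A, B, F}; its closure under F is {A, B, C, D, E, F, G}.
Since Rel1 ⊆ {A, B, C, D, E, F, G}, the intersection is a superkey of Rel1; the decomposition is lossless.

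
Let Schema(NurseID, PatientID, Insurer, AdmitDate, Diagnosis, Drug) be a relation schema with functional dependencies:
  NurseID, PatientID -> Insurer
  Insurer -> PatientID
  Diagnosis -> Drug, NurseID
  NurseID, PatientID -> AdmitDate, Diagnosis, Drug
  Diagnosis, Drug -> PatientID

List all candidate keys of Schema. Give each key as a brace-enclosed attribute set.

{Diagnosis}, {Insurer, NurseID}, {NurseID, PatientID}

{Diagnosis} is a candidate key since {Diagnosis}⁺ = {AdmitDate, Diagnosis, Drug, Insurer, NurseID, PatientID} covers every attribute.
{Insurer, NurseID} is a candidate key since {Insurer, NurseID}⁺ = {AdmitDate, Diagnosis, Drug, Insurer, NurseID, PatientID} covers every attribute.
{NurseID, PatientID} is a candidate key since {NurseID, PatientID}⁺ = {AdmitDate, Diagnosis, Drug, Insurer, NurseID, PatientID} covers every attribute.
Any other superkey properly contains one of these, so there are no further candidate keys.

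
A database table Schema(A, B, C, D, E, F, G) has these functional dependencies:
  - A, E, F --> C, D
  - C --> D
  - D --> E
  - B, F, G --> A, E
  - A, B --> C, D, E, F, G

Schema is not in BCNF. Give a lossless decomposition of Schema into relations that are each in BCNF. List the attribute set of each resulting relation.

Candidate keys of the original relation: {A, B}, {B, F, G}.
In {A, B, C, D, E, F, G}, {A, E, F} is not a superkey ({A, E, F}⁺ restricted to this set is {A, C, D, E, F}), so split on A, E, F --> C, D into {A, C, D, E, F} and {A, B, E, F, G}.
In {A, C, D, E, F}, {C} is not a superkey ({C}⁺ restricted to this set is {C, D, E}), so split on C --> D, E into {C, D, E} and {A, C, F}.
In {C, D, E}, {D} is not a superkey ({D}⁺ restricted to this set is {D, E}), so split on D --> E into {D, E} and {C, D}.
{D, E} has no BCNF violation.
{C, D} has no BCNF violation.
{A, C, F} has no BCNF violation.
{A, B, E, F, G} has no BCNF violation.

{A, B, E, F, G}; {A, C, F}; {C, D}; {D, E}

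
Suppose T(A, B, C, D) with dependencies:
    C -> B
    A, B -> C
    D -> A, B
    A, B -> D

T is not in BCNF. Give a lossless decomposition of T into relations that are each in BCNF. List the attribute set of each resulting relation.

Candidate keys of the original relation: {A, B}, {A, C}, {D}.
Within {A, B, C, D}: {C}⁺ ∩ {A, B, C, D} = {B, C}, not the whole set, so C -> B violates BCNF; decompose into {B, C} and {A, C, D}.
{B, C} has no BCNF violation.
{A, C, D} has no BCNF violation.

{A, C, D}; {B, C}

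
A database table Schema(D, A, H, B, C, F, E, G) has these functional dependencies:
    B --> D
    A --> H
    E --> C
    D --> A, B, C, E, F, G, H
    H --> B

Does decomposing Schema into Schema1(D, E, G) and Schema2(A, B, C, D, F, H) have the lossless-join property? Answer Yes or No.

Yes

Common attributes: {D}; their closure is {A, B, C, D, E, F, G, H}.
Since Schema1 ⊆ {A, B, C, D, E, F, G, H}, the intersection is a superkey of Schema1; the decomposition is lossless.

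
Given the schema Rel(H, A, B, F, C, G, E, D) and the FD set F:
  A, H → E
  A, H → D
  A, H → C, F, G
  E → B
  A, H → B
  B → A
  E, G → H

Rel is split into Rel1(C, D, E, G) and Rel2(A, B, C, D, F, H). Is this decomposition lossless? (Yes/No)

No

Common attributes: {C, D}; their closure is {C, D}.
The closure covers neither Rel1 nor Rel2 entirely; the join is not lossless.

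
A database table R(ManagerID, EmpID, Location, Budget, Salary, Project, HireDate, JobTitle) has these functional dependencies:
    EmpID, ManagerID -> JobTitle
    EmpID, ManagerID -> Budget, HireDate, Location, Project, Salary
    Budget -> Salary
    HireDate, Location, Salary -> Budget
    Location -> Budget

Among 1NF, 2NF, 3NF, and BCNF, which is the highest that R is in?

2NF

Candidate key: {EmpID, ManagerID}. Prime attributes: {EmpID, ManagerID}.
Budget -> Salary: {Budget}⁺ = {Budget, Salary}, which is not all of the attributes, so the left side is not a superkey — BCNF is violated.
Because {Salary} is non-prime and the left side of Budget -> Salary is not a superkey, the relation is not in 3NF.
No non-prime attribute depends on a proper subset of any candidate key, so 2NF holds.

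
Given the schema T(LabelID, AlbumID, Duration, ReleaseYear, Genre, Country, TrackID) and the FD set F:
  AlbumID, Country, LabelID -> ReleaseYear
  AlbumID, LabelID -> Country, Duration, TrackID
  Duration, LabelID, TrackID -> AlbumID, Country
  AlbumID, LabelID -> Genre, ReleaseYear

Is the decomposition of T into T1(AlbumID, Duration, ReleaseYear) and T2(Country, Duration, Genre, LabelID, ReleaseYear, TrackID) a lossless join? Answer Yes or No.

No

Common attributes: {Duration, ReleaseYear}; their closure is {Duration, ReleaseYear}.
T1 ⊄ {Duration, ReleaseYear} and T2 ⊄ {Duration, ReleaseYear}, so the split is lossy.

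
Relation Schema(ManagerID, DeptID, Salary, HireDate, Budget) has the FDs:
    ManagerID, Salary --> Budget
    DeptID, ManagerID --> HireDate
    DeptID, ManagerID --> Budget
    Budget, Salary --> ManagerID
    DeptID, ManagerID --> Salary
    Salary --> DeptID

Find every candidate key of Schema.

{Budget, Salary}, {DeptID, ManagerID}, {ManagerID, Salary}

{Budget, Salary} is a candidate key since {Budget, Salary}⁺ = {Budget, DeptID, HireDate, ManagerID, Salary} covers every attribute.
{DeptID, ManagerID} is a candidate key since {DeptID, ManagerID}⁺ = {Budget, DeptID, HireDate, ManagerID, Salary} covers every attribute.
{ManagerID, Salary} is a candidate key since {ManagerID, Salary}⁺ = {Budget, DeptID, HireDate, ManagerID, Salary} covers every attribute.
These are minimal and exhaustive — every other superkey contains one of them.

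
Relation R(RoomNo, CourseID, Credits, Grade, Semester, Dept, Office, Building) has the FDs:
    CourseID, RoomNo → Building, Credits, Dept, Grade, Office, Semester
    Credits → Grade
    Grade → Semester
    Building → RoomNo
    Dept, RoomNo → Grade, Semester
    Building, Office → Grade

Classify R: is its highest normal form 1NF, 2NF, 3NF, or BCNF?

2NF

Candidate keys: {Building, CourseID}, {CourseID, RoomNo}. Prime attributes: {Building, CourseID, RoomNo}.
Credits → Grade: {Credits}⁺ = {Credits, Grade, Semester}, which is not all of the attributes, so the left side is not a superkey — BCNF is violated.
Credits → Grade has non-prime {Grade} on the right and a non-superkey on the left, so 3NF fails.
Checking every proper subset of each key, none determines a non-prime attribute — 2NF is satisfied.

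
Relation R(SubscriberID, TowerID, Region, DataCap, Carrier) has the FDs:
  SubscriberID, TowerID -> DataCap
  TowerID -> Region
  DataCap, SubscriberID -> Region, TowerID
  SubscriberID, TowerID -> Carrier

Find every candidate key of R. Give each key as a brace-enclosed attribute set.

No FD produces {SubscriberID}, so it must be in every candidate key.
{DataCap, SubscriberID} is a candidate key since {DataCap, SubscriberID}⁺ = {Carrier, DataCap, Region, SubscriberID, TowerID} covers every attribute.
{SubscriberID, TowerID} is a candidate key since {SubscriberID, TowerID}⁺ = {Carrier, DataCap, Region, SubscriberID, TowerID} covers every attribute.
No proper subset of any of these is a key, and no other minimal superkey exists.

{DataCap, SubscriberID}, {SubscriberID, TowerID}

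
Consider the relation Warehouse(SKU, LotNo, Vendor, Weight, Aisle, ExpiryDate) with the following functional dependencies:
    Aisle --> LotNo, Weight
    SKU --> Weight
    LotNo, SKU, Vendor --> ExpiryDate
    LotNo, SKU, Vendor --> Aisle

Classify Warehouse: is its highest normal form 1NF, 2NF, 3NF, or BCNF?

1NF

Candidate keys: {Aisle, SKU, Vendor}, {LotNo, SKU, Vendor}. Prime attributes: {Aisle, LotNo, SKU, Vendor}.
For Aisle --> LotNo, Weight we have {Aisle}⁺ = {Aisle, LotNo, Weight}; {Aisle} is not a superkey, so BCNF fails.
Because {Weight} is non-prime and the left side of Aisle --> LotNo, Weight is not a superkey, the relation is not in 3NF.
The proper key subset {Aisle} of {Aisle, SKU, Vendor} determines non-prime {Weight}, so the relation is not even in 2NF.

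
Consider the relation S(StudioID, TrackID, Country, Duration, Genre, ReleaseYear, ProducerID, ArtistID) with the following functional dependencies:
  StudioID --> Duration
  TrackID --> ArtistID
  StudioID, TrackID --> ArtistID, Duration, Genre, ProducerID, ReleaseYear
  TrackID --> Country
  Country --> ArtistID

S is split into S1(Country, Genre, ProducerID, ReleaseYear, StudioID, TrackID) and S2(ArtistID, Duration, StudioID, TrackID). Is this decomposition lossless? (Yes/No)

The shared attributes are {StudioID, TrackID} and {StudioID, TrackID}⁺ = {ArtistID, Country, Duration, Genre, ProducerID, ReleaseYear, StudioID, TrackID}.
Since S1 ⊆ {ArtistID, Country, Duration, Genre, ProducerID, ReleaseYear, StudioID, TrackID}, the intersection is a superkey of S1; the decomposition is lossless.

Yes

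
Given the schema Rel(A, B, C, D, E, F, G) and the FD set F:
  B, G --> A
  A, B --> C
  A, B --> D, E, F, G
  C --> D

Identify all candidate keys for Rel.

{A, B}, {B, G}

No FD produces {B}, so it must be in every candidate key.
{A, B}⁺ = {A, B, C, D, E, F, G}, which is every attribute, so {A, B} is a candidate key.
{B, G}⁺ = {A, B, C, D, E, F, G}, which is every attribute, so {B, G} is a candidate key.
These are minimal and exhaustive — every other superkey contains one of them.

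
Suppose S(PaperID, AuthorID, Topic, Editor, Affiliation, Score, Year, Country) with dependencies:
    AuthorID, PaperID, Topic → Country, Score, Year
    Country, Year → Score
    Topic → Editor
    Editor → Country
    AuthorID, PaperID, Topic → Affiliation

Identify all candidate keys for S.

Attributes never on any right-hand side: {AuthorID, PaperID, Topic} — every candidate key must contain all of them.
{AuthorID, PaperID, Topic}⁺ = {Affiliation, AuthorID, Country, Editor, PaperID, Score, Topic, Year} — all of the relation — so {AuthorID, PaperID, Topic} is a candidate key.
Every other attribute set either contains this one or has a smaller closure.

{AuthorID, PaperID, Topic}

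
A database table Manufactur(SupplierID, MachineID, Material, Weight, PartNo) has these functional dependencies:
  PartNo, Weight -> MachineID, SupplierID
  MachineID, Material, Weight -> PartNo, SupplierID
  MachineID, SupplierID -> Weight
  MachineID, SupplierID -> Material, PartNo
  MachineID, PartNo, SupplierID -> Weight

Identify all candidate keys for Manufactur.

{MachineID, Material, Weight}, {MachineID, SupplierID}, {PartNo, Weight}

{MachineID, SupplierID} is a candidate key since {MachineID, SupplierID}⁺ = {MachineID, Material, PartNo, SupplierID, Weight} covers every attribute.
{PartNo, Weight} is a candidate key since {PartNo, Weight}⁺ = {MachineID, Material, PartNo, SupplierID, Weight} covers every attribute.
{MachineID, Material, Weight} is a candidate key since {MachineID, Material, Weight}⁺ = {MachineID, Material, PartNo, SupplierID, Weight} covers every attribute.
Any other superkey properly contains one of these, so there are no further candidate keys.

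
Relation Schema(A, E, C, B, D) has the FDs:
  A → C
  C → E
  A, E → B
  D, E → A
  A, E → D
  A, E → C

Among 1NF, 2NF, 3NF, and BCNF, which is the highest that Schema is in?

Candidate keys: {A}, {C, D}, {D, E}. Prime attributes: {A, C, D, E}.
C → E breaks BCNF: {C}⁺ = {C, E}, so {C} is not a superkey.
Since {E} ⊆ prime attributes and every other non-superkey FD also has a prime right side, the schema is in 3NF.

3NF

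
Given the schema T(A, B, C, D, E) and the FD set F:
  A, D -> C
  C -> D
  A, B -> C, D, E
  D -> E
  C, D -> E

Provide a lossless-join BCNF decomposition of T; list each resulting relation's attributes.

Candidate key of the original relation: {A, B}.
{A, B, C, D, E}: {A, D} determines {A, C, D, E} here but is not a superkey — split on A, D -> C, E, giving {A, C, D, E} and {A, B, D}.
{A, C, D, E}: {C} determines {C, D, E} here but is not a superkey — split on C -> D, E, giving {C, D, E} and {A, C}.
{C, D, E}: {D} determines {D, E} here but is not a superkey — split on D -> E, giving {D, E} and {C, D}.
{D, E} is in BCNF.
{C, D} is in BCNF.
{A, C} is in BCNF.
{A, B, D} is in BCNF.

{A, B, D}; {A, C}; {C, D}; {D, E}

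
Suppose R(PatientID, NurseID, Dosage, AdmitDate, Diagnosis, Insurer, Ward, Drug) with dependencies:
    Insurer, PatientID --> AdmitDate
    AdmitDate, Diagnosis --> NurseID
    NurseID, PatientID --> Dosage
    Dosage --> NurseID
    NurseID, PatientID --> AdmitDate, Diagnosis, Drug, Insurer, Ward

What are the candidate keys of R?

{AdmitDate, Diagnosis, PatientID}, {Diagnosis, Insurer, PatientID}, {Dosage, PatientID}, {NurseID, PatientID}

Attributes never on any right-hand side: {PatientID} — every candidate key must contain it.
{Dosage, PatientID}⁺ = {AdmitDate, Diagnosis, Dosage, Drug, Insurer, NurseID, PatientID, Ward} — all of the relation — so {Dosage, PatientID} is a candidate key.
{NurseID, PatientID}⁺ = {AdmitDate, Diagnosis, Dosage, Drug, Insurer, NurseID, PatientID, Ward} — all of the relation — so {NurseID, PatientID} is a candidate key.
{AdmitDate, Diagnosis, PatientID}⁺ = {AdmitDate, Diagnosis, Dosage, Drug, Insurer, NurseID, PatientID, Ward} — all of the relation — so {AdmitDate, Diagnosis, PatientID} is a candidate key.
{Diagnosis, Insurer, PatientID}⁺ = {AdmitDate, Diagnosis, Dosage, Drug, Insurer, NurseID, PatientID, Ward} — all of the relation — so {Diagnosis, Insurer, PatientID} is a candidate key.
No proper subset of any of these is a key, and no other minimal superkey exists.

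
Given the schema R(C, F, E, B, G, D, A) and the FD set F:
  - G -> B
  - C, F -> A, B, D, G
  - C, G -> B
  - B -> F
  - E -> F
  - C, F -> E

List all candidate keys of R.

{B, C}, {C, E}, {C, F}, {C, G}

{C} never appears on the right of any FD, so every key must include it.
{B, C}⁺ = {A, B, C, D, E, F, G} — all of the relation — so {B, C} is a candidate key.
{C, E}⁺ = {A, B, C, D, E, F, G} — all of the relation — so {C, E} is a candidate key.
{C, F}⁺ = {A, B, C, D, E, F, G} — all of the relation — so {C, F} is a candidate key.
{C, G}⁺ = {A, B, C, D, E, F, G} — all of the relation — so {C, G} is a candidate key.
Any other superkey properly contains one of these, so there are no further candidate keys.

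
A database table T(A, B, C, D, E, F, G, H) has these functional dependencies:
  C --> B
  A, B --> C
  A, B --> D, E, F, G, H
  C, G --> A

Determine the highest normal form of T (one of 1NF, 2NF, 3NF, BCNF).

3NF

Candidate keys: {A, B}, {A, C}, {C, G}. Prime attributes: {A, B, C, G}.
For C --> B we have {C}⁺ = {B, C}; {C} is not a superkey, so BCNF fails.
But every attribute on its right side ({B}) is prime, and the same holds for every other non-superkey FD, so 3NF still holds.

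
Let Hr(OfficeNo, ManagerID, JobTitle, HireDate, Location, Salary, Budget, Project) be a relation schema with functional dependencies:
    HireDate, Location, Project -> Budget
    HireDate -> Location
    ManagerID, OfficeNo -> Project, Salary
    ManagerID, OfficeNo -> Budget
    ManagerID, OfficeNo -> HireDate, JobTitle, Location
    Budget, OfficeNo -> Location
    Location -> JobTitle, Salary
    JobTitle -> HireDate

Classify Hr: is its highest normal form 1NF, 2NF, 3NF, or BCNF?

Candidate key: {ManagerID, OfficeNo}. Prime attributes: {ManagerID, OfficeNo}.
For HireDate, Location, Project -> Budget we have {HireDate, Location, Project}⁺ = {Budget, HireDate, JobTitle, Location, Project, Salary}; {HireDate, Location, Project} is not a superkey, so BCNF fails.
Because {Budget} is non-prime and the left side of HireDate, Location, Project -> Budget is not a superkey, the relation is not in 3NF.
Checking every proper subset of each key, none determines a non-prime attribute — 2NF is satisfied.

2NF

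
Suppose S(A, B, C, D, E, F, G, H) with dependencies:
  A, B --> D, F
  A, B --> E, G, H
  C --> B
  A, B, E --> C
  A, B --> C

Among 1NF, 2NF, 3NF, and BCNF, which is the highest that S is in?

Candidate keys: {A, B}, {A, C}. Prime attributes: {A, B, C}.
For C --> B we have {C}⁺ = {B, C}; {C} is not a superkey, so BCNF fails.
Its right-hand attributes {B} are all prime, as are those of every other non-superkey FD — the relation is in 3NF.

3NF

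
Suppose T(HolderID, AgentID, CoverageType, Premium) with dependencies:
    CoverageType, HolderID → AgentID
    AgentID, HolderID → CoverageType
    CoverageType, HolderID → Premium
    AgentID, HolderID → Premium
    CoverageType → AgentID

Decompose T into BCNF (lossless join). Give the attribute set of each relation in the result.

{AgentID, CoverageType}; {CoverageType, HolderID, Premium}

Candidate keys of the original relation: {AgentID, HolderID}, {CoverageType, HolderID}.
Within {AgentID, CoverageType, HolderID, Premium}: {CoverageType}⁺ ∩ {AgentID, CoverageType, HolderID, Premium} = {AgentID, CoverageType}, not the whole set, so CoverageType → AgentID violates BCNF; decompose into {AgentID, CoverageType} and {CoverageType, HolderID, Premium}.
{AgentID, CoverageType} is in BCNF.
{CoverageType, HolderID, Premium} is in BCNF.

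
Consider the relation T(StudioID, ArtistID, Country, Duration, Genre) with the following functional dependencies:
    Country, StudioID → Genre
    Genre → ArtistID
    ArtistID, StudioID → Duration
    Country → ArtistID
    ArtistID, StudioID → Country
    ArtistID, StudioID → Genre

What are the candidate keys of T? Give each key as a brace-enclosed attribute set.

{StudioID} never appears on the right of any FD, so every key must include it.
{ArtistID, StudioID}⁺ = {ArtistID, Country, Duration, Genre, StudioID}, which is every attribute, so {ArtistID, StudioID} is a candidate key.
{Country, StudioID}⁺ = {ArtistID, Country, Duration, Genre, StudioID}, which is every attribute, so {Country, StudioID} is a candidate key.
{Genre, StudioID}⁺ = {ArtistID, Country, Duration, Genre, StudioID}, which is every attribute, so {Genre, StudioID} is a candidate key.
These are minimal and exhaustive — every other superkey contains one of them.

{ArtistID, StudioID}, {Country, StudioID}, {Genre, StudioID}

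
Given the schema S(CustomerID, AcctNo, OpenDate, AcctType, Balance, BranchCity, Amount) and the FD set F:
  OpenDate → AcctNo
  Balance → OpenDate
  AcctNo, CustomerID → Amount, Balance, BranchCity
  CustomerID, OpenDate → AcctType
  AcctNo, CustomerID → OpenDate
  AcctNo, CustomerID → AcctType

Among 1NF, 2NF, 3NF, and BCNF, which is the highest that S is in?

Candidate keys: {AcctNo, CustomerID}, {Balance, CustomerID}, {CustomerID, OpenDate}. Prime attributes: {AcctNo, Balance, CustomerID, OpenDate}.
For OpenDate → AcctNo we have {OpenDate}⁺ = {AcctNo, OpenDate}; {OpenDate} is not a superkey, so BCNF fails.
Its right-hand attributes {AcctNo} are all prime, as are those of every other non-superkey FD — the relation is in 3NF.

3NF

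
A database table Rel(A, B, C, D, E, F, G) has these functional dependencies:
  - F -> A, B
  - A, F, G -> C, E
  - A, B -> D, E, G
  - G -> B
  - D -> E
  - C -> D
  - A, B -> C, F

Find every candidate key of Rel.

{A, B}, {A, G}, {F}

Closure of {F} is {A, B, C, D, E, F, G}, the whole schema; {F} is a candidate key.
Closure of {A, B} is {A, B, C, D, E, F, G}, the whole schema; {A, B} is a candidate key.
Closure of {A, G} is {A, B, C, D, E, F, G}, the whole schema; {A, G} is a candidate key.
These are minimal and exhaustive — every other superkey contains one of them.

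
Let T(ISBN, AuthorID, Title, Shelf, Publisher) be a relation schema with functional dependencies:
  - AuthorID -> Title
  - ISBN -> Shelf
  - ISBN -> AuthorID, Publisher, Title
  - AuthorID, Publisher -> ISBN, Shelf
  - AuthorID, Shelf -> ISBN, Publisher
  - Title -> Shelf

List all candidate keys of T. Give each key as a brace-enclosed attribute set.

Closure of {AuthorID} is {AuthorID, ISBN, Publisher, Shelf, Title}, the whole schema; {AuthorID} is a candidate key.
Closure of {ISBN} is {AuthorID, ISBN, Publisher, Shelf, Title}, the whole schema; {ISBN} is a candidate key.
Any other superkey properly contains one of these, so there are no further candidate keys.

{AuthorID}, {ISBN}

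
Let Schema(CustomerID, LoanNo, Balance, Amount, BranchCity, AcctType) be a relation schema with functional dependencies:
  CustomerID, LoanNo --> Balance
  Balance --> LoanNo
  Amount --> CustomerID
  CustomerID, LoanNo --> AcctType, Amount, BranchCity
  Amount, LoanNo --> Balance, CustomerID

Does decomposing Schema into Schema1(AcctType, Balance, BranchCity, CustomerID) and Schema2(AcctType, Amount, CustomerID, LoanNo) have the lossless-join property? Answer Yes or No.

No

Common attributes: {AcctType, CustomerID}; their closure is {AcctType, CustomerID}.
Neither Schema1 nor Schema2 is contained in that closure, so the decomposition is lossy.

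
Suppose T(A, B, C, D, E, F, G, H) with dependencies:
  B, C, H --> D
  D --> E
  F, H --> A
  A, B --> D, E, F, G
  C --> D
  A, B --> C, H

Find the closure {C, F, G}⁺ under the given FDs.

{C, D, E, F, G}

Start with {C, F, G}.
C --> D applies; add {D} → now {C, D, F, G}.
D --> E applies; add {E} → now {C, D, E, F, G}.
No further FD applies.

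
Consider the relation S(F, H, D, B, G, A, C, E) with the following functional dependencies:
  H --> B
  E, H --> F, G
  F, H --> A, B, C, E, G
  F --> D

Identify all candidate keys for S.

{H} never appears on the right of any FD, so every key must include it.
{E, H}⁺ = {A, B, C, D, E, F, G, H} — all of the relation — so {E, H} is a candidate key.
{F, H}⁺ = {A, B, C, D, E, F, G, H} — all of the relation — so {F, H} is a candidate key.
Any other superkey properly contains one of these, so there are no further candidate keys.

{E, H}, {F, H}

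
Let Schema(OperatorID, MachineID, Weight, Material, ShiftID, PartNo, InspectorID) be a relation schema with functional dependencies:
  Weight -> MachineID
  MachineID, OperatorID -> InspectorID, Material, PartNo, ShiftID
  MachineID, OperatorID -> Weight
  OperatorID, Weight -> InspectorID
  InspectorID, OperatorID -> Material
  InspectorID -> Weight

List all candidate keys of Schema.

No FD produces {OperatorID}, so it must be in every candidate key.
{InspectorID, OperatorID} is a candidate key since {InspectorID, OperatorID}⁺ = {InspectorID, MachineID, Material, OperatorID, PartNo, ShiftID, Weight} covers every attribute.
{MachineID, OperatorID} is a candidate key since {MachineID, OperatorID}⁺ = {InspectorID, MachineID, Material, OperatorID, PartNo, ShiftID, Weight} covers every attribute.
{OperatorID, Weight} is a candidate key since {OperatorID, Weight}⁺ = {InspectorID, MachineID, Material, OperatorID, PartNo, ShiftID, Weight} covers every attribute.
These are minimal and exhaustive — every other superkey contains one of them.

{InspectorID, OperatorID}, {MachineID, OperatorID}, {OperatorID, Weight}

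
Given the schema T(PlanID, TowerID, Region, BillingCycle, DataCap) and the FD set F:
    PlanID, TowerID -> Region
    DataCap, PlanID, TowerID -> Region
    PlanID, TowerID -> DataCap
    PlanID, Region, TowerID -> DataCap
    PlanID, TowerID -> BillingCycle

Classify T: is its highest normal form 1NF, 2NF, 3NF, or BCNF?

Candidate key: {PlanID, TowerID}. Prime attributes: {PlanID, TowerID}.
Every FD has a superkey on the left, so the relation is in BCNF.

BCNF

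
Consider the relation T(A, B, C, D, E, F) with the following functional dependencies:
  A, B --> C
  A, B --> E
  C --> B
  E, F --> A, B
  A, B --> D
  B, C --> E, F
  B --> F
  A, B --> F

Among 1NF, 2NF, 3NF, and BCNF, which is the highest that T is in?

Candidate keys: {A, B}, {B, E}, {C}, {E, F}. Prime attributes: {A, B, C, E, F}.
For B --> F we have {B}⁺ = {B, F}; {B} is not a superkey, so BCNF fails.
Its right-hand attributes {F} are all prime, as are those of every other non-superkey FD — the relation is in 3NF.

3NF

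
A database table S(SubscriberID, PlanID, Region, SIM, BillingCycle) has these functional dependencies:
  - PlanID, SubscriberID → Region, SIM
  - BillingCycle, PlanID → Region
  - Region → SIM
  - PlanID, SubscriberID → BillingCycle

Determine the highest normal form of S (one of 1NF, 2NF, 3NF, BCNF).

2NF

Candidate key: {PlanID, SubscriberID}. Prime attributes: {PlanID, SubscriberID}.
For BillingCycle, PlanID → Region we have {BillingCycle, PlanID}⁺ = {BillingCycle, PlanID, Region, SIM}; {BillingCycle, PlanID} is not a superkey, so BCNF fails.
BillingCycle, PlanID → Region determines the non-prime attribute {Region} from a non-superkey — 3NF is violated.
No non-prime attribute depends on a proper subset of any candidate key, so 2NF holds.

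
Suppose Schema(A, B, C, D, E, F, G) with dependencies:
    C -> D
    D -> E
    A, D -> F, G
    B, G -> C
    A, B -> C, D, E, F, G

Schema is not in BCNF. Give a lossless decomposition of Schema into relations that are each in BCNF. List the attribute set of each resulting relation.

{A, B, F, G}; {B, C, G}; {C, D}; {D, E}

Candidate key of the original relation: {A, B}.
{A, B, C, D, E, F, G}: {C} determines {C, D, E} here but is not a superkey — split on C -> D, E, giving {C, D, E} and {A, B, C, F, G}.
{C, D, E}: {D} determines {D, E} here but is not a superkey — split on D -> E, giving {D, E} and {C, D}.
{D, E} has no BCNF violation.
{C, D} has no BCNF violation.
{A, B, C, F, G}: {B, G} determines {B, C, G} here but is not a superkey — split on B, G -> C, giving {B, C, G} and {A, B, F, G}.
{B, C, G} has no BCNF violation.
{A, B, F, G} has no BCNF violation.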